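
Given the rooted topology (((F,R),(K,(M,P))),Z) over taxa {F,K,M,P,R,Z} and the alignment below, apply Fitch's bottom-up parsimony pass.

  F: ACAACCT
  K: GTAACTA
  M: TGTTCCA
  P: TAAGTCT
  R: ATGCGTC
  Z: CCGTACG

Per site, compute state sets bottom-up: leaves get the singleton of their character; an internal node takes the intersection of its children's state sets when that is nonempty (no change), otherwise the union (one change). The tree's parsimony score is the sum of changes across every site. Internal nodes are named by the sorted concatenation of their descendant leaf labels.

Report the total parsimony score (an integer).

FR@0: {A} ∩ {A} = {A} (intersection, +0)
MP@0: {T} ∩ {T} = {T} (intersection, +0)
KMP@0: {G} ∪ {T} = {G,T} (union, +1)
FKMPR@0: {A} ∪ {G,T} = {A,G,T} (union, +1)
FKMPRZ@0: {A,G,T} ∪ {C} = {A,C,G,T} (union, +1)
FR@1: {C} ∪ {T} = {C,T} (union, +1)
MP@1: {G} ∪ {A} = {A,G} (union, +1)
KMP@1: {T} ∪ {A,G} = {A,G,T} (union, +1)
FKMPR@1: {C,T} ∩ {A,G,T} = {T} (intersection, +0)
FKMPRZ@1: {T} ∪ {C} = {C,T} (union, +1)
FR@2: {A} ∪ {G} = {A,G} (union, +1)
MP@2: {T} ∪ {A} = {A,T} (union, +1)
KMP@2: {A} ∩ {A,T} = {A} (intersection, +0)
FKMPR@2: {A,G} ∩ {A} = {A} (intersection, +0)
FKMPRZ@2: {A} ∪ {G} = {A,G} (union, +1)
FR@3: {A} ∪ {C} = {A,C} (union, +1)
MP@3: {T} ∪ {G} = {G,T} (union, +1)
KMP@3: {A} ∪ {G,T} = {A,G,T} (union, +1)
FKMPR@3: {A,C} ∩ {A,G,T} = {A} (intersection, +0)
FKMPRZ@3: {A} ∪ {T} = {A,T} (union, +1)
FR@4: {C} ∪ {G} = {C,G} (union, +1)
MP@4: {C} ∪ {T} = {C,T} (union, +1)
KMP@4: {C} ∩ {C,T} = {C} (intersection, +0)
FKMPR@4: {C,G} ∩ {C} = {C} (intersection, +0)
FKMPRZ@4: {C} ∪ {A} = {A,C} (union, +1)
FR@5: {C} ∪ {T} = {C,T} (union, +1)
MP@5: {C} ∩ {C} = {C} (intersection, +0)
KMP@5: {T} ∪ {C} = {C,T} (union, +1)
FKMPR@5: {C,T} ∩ {C,T} = {C,T} (intersection, +0)
FKMPRZ@5: {C,T} ∩ {C} = {C} (intersection, +0)
FR@6: {T} ∪ {C} = {C,T} (union, +1)
MP@6: {A} ∪ {T} = {A,T} (union, +1)
KMP@6: {A} ∩ {A,T} = {A} (intersection, +0)
FKMPR@6: {C,T} ∪ {A} = {A,C,T} (union, +1)
FKMPRZ@6: {A,C,T} ∪ {G} = {A,C,G,T} (union, +1)
per-site changes: [3, 4, 3, 4, 3, 2, 4]; total = 23

23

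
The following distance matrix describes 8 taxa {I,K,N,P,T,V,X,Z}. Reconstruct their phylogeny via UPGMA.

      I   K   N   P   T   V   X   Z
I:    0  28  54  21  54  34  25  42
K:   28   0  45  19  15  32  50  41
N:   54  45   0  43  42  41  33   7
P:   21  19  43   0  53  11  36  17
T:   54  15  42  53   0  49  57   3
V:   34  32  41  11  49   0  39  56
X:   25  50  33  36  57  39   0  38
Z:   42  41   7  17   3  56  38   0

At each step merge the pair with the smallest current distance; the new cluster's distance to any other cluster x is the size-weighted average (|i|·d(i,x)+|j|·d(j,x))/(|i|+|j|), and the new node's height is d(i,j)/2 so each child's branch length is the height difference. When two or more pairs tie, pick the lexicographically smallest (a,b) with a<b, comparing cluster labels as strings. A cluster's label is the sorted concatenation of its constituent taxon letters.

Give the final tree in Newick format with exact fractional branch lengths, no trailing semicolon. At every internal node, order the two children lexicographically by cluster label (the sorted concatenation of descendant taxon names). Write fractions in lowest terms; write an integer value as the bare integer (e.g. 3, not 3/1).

(((I:25/2,X:25/2):29/6,(K:51/4,(P:11/2,V:11/2):29/4):55/12):59/15,(N:49/4,(T:3/2,Z:3/2):43/4):541/60)

step 1: merge (T,Z) at d=3; branch lengths T→3/2, Z→3/2; new cluster TZ
  updated: d(I,TZ)=48, d(K,TZ)=28, d(N,TZ)=49/2, d(P,TZ)=35, d(TZ,V)=105/2, d(TZ,X)=95/2
step 2: merge (P,V) at d=11; branch lengths P→11/2, V→11/2; new cluster PV
  updated: d(I,PV)=55/2, d(K,PV)=51/2, d(N,PV)=42, d(PV,TZ)=175/4, d(PV,X)=75/2
step 3: merge (N,TZ) at d=49/2; branch lengths N→49/4, TZ→43/4; new cluster NTZ
  updated: d(I,NTZ)=50, d(K,NTZ)=101/3, d(NTZ,PV)=259/6, d(NTZ,X)=128/3
step 4: merge (I,X) at d=25; branch lengths I→25/2, X→25/2; new cluster IX
  updated: d(IX,K)=39, d(IX,NTZ)=139/3, d(IX,PV)=65/2
step 5: merge (K,PV) at d=51/2; branch lengths K→51/4, PV→29/4; new cluster KPV
  updated: d(IX,KPV)=104/3, d(KPV,NTZ)=40
step 6: merge (IX,KPV) at d=104/3; branch lengths IX→29/6, KPV→55/12; new cluster IKPVX
  updated: d(IKPVX,NTZ)=638/15
step 7: merge (IKPVX,NTZ) at d=638/15; branch lengths IKPVX→59/15, NTZ→541/60; new cluster IKNPTVXZ
final tree: (((I:25/2,X:25/2):29/6,(K:51/4,(P:11/2,V:11/2):29/4):55/12):59/15,(N:49/4,(T:3/2,Z:3/2):43/4):541/60)
total length: 3131/30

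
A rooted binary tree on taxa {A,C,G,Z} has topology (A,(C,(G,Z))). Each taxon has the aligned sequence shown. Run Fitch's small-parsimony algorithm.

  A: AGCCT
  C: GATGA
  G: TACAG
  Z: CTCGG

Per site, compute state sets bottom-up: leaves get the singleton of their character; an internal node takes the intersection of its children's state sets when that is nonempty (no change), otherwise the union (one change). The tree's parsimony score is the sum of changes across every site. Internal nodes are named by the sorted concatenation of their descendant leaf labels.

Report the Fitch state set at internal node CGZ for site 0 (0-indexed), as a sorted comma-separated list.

C,G,T

GZ@0: {T} ∪ {C} = {C,T} (union, +1)
CGZ@0: {G} ∪ {C,T} = {C,G,T} (union, +1)
ACGZ@0: {A} ∪ {C,G,T} = {A,C,G,T} (union, +1)
GZ@1: {A} ∪ {T} = {A,T} (union, +1)
CGZ@1: {A} ∩ {A,T} = {A} (intersection, +0)
ACGZ@1: {G} ∪ {A} = {A,G} (union, +1)
GZ@2: {C} ∩ {C} = {C} (intersection, +0)
CGZ@2: {T} ∪ {C} = {C,T} (union, +1)
ACGZ@2: {C} ∩ {C,T} = {C} (intersection, +0)
GZ@3: {A} ∪ {G} = {A,G} (union, +1)
CGZ@3: {G} ∩ {A,G} = {G} (intersection, +0)
ACGZ@3: {C} ∪ {G} = {C,G} (union, +1)
GZ@4: {G} ∩ {G} = {G} (intersection, +0)
CGZ@4: {A} ∪ {G} = {A,G} (union, +1)
ACGZ@4: {T} ∪ {A,G} = {A,G,T} (union, +1)
per-site changes: [3, 2, 1, 2, 2]; total = 10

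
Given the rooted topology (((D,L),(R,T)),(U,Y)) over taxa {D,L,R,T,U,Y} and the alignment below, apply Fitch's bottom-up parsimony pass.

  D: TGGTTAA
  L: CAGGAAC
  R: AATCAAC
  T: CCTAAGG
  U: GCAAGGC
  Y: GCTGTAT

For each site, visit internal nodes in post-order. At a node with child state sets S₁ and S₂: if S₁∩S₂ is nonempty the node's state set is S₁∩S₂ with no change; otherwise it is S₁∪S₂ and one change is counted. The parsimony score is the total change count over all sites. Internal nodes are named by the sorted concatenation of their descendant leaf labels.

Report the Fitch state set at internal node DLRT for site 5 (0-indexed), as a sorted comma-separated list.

DL@0: {T} ∪ {C} = {C,T} (union, +1)
RT@0: {A} ∪ {C} = {A,C} (union, +1)
DLRT@0: {C,T} ∩ {A,C} = {C} (intersection, +0)
UY@0: {G} ∩ {G} = {G} (intersection, +0)
DLRTUY@0: {C} ∪ {G} = {C,G} (union, +1)
DL@1: {G} ∪ {A} = {A,G} (union, +1)
RT@1: {A} ∪ {C} = {A,C} (union, +1)
DLRT@1: {A,G} ∩ {A,C} = {A} (intersection, +0)
UY@1: {C} ∩ {C} = {C} (intersection, +0)
DLRTUY@1: {A} ∪ {C} = {A,C} (union, +1)
DL@2: {G} ∩ {G} = {G} (intersection, +0)
RT@2: {T} ∩ {T} = {T} (intersection, +0)
DLRT@2: {G} ∪ {T} = {G,T} (union, +1)
UY@2: {A} ∪ {T} = {A,T} (union, +1)
DLRTUY@2: {G,T} ∩ {A,T} = {T} (intersection, +0)
DL@3: {T} ∪ {G} = {G,T} (union, +1)
RT@3: {C} ∪ {A} = {A,C} (union, +1)
DLRT@3: {G,T} ∪ {A,C} = {A,C,G,T} (union, +1)
UY@3: {A} ∪ {G} = {A,G} (union, +1)
DLRTUY@3: {A,C,G,T} ∩ {A,G} = {A,G} (intersection, +0)
DL@4: {T} ∪ {A} = {A,T} (union, +1)
RT@4: {A} ∩ {A} = {A} (intersection, +0)
DLRT@4: {A,T} ∩ {A} = {A} (intersection, +0)
UY@4: {G} ∪ {T} = {G,T} (union, +1)
DLRTUY@4: {A} ∪ {G,T} = {A,G,T} (union, +1)
DL@5: {A} ∩ {A} = {A} (intersection, +0)
RT@5: {A} ∪ {G} = {A,G} (union, +1)
DLRT@5: {A} ∩ {A,G} = {A} (intersection, +0)
UY@5: {G} ∪ {A} = {A,G} (union, +1)
DLRTUY@5: {A} ∩ {A,G} = {A} (intersection, +0)
DL@6: {A} ∪ {C} = {A,C} (union, +1)
RT@6: {C} ∪ {G} = {C,G} (union, +1)
DLRT@6: {A,C} ∩ {C,G} = {C} (intersection, +0)
UY@6: {C} ∪ {T} = {C,T} (union, +1)
DLRTUY@6: {C} ∩ {C,T} = {C} (intersection, +0)
per-site changes: [3, 3, 2, 4, 3, 2, 3]; total = 20

A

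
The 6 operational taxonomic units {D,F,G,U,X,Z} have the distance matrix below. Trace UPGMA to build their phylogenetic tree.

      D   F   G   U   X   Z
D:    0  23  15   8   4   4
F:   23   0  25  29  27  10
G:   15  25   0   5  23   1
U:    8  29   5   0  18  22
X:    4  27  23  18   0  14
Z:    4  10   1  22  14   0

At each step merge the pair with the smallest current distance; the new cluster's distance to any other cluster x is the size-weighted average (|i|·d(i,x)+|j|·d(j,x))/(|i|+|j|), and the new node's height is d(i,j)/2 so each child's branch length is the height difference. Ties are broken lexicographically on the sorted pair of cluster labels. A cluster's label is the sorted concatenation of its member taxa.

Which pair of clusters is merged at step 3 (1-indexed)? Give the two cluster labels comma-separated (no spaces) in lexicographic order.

DX,U

iteration 1: select G,Z (d=1); attach at lengths (1/2, 1/2); label the merged cluster GZ
  updated: d(D,GZ)=19/2, d(F,GZ)=35/2, d(GZ,U)=27/2, d(GZ,X)=37/2
iteration 2: select D,X (d=4); attach at lengths (2, 2); label the merged cluster DX
  updated: d(DX,F)=25, d(DX,GZ)=14, d(DX,U)=13
iteration 3: select DX,U (d=13); attach at lengths (9/2, 13/2); label the merged cluster DUX
  updated: d(DUX,F)=79/3, d(DUX,GZ)=83/6
iteration 4: select DUX,GZ (d=83/6); attach at lengths (5/12, 77/12); label the merged cluster DGUXZ
  updated: d(DGUXZ,F)=114/5
iteration 5: select DGUXZ,F (d=114/5); attach at lengths (269/60, 57/5); label the merged cluster DFGUXZ
final tree: ((((D:2,X:2):9/2,U:13/2):5/12,(G:1/2,Z:1/2):77/12):269/60,F:57/5)
total length: 2323/60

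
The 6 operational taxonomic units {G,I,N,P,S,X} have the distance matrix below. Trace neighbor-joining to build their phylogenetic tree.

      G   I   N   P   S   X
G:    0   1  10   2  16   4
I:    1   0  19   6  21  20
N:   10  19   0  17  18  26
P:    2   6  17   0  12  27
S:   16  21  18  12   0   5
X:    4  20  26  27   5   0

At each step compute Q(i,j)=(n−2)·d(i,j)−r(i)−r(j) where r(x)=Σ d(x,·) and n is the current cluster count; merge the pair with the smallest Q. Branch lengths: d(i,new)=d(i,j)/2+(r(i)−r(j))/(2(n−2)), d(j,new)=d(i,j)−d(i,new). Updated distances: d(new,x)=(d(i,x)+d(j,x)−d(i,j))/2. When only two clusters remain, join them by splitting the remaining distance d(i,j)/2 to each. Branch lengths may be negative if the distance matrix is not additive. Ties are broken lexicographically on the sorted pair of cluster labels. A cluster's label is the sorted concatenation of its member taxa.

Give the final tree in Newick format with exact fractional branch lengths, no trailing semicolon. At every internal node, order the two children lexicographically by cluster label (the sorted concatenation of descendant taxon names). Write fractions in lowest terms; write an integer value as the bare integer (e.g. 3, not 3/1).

step 1: merge (S,X) at d=5, Q=-134; branch lengths S→5/4, X→15/4; new cluster SX
  updated: d(G,SX)=15/2, d(I,SX)=18, d(N,SX)=39/2, d(P,SX)=17
step 2: merge (N,SX) at d=39/2, Q=-69; branch lengths N→31/3, SX→55/6; new cluster NSX
  updated: d(G,NSX)=-1, d(I,NSX)=35/4, d(NSX,P)=29/4
step 3: merge (G,NSX) at d=-1, Q=-19; branch lengths G→-15/4, NSX→11/4; new cluster GNSX
  updated: d(GNSX,I)=43/8, d(GNSX,P)=41/8
step 4: merge (GNSX,I) at d=43/8, Q=-33/2; branch lengths GNSX→9/4, I→25/8; new cluster GINSX
  updated: d(GINSX,P)=23/8
step 5: merge (GINSX,P) at d=23/8; branch lengths GINSX→23/16, P→23/16; new cluster GINPSX
final tree: (((G:-15/4,(N:31/3,(S:5/4,X:15/4):55/6):11/4):9/4,I:25/8):23/16,P:23/16)
total length: 127/4

(((G:-15/4,(N:31/3,(S:5/4,X:15/4):55/6):11/4):9/4,I:25/8):23/16,P:23/16)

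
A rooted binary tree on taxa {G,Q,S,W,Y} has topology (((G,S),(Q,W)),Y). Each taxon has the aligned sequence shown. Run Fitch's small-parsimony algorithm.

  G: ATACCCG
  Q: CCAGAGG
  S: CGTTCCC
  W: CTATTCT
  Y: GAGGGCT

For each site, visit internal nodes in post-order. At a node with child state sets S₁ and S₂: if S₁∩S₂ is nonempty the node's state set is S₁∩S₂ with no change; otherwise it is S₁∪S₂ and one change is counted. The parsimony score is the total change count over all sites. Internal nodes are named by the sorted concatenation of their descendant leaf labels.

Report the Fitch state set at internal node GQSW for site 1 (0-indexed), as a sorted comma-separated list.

[col 0] GS: children G:{A}, S:{C} ∪→ {A,C}; cost 1
[col 0] QW: children Q:{C}, W:{C} ∩→ {C}; cost 0
[col 0] GQSW: children GS:{A,C}, QW:{C} ∩→ {C}; cost 0
[col 0] GQSWY: children GQSW:{C}, Y:{G} ∪→ {C,G}; cost 1
[col 1] GS: children G:{T}, S:{G} ∪→ {G,T}; cost 1
[col 1] QW: children Q:{C}, W:{T} ∪→ {C,T}; cost 1
[col 1] GQSW: children GS:{G,T}, QW:{C,T} ∩→ {T}; cost 0
[col 1] GQSWY: children GQSW:{T}, Y:{A} ∪→ {A,T}; cost 1
[col 2] GS: children G:{A}, S:{T} ∪→ {A,T}; cost 1
[col 2] QW: children Q:{A}, W:{A} ∩→ {A}; cost 0
[col 2] GQSW: children GS:{A,T}, QW:{A} ∩→ {A}; cost 0
[col 2] GQSWY: children GQSW:{A}, Y:{G} ∪→ {A,G}; cost 1
[col 3] GS: children G:{C}, S:{T} ∪→ {C,T}; cost 1
[col 3] QW: children Q:{G}, W:{T} ∪→ {G,T}; cost 1
[col 3] GQSW: children GS:{C,T}, QW:{G,T} ∩→ {T}; cost 0
[col 3] GQSWY: children GQSW:{T}, Y:{G} ∪→ {G,T}; cost 1
[col 4] GS: children G:{C}, S:{C} ∩→ {C}; cost 0
[col 4] QW: children Q:{A}, W:{T} ∪→ {A,T}; cost 1
[col 4] GQSW: children GS:{C}, QW:{A,T} ∪→ {A,C,T}; cost 1
[col 4] GQSWY: children GQSW:{A,C,T}, Y:{G} ∪→ {A,C,G,T}; cost 1
[col 5] GS: children G:{C}, S:{C} ∩→ {C}; cost 0
[col 5] QW: children Q:{G}, W:{C} ∪→ {C,G}; cost 1
[col 5] GQSW: children GS:{C}, QW:{C,G} ∩→ {C}; cost 0
[col 5] GQSWY: children GQSW:{C}, Y:{C} ∩→ {C}; cost 0
[col 6] GS: children G:{G}, S:{C} ∪→ {C,G}; cost 1
[col 6] QW: children Q:{G}, W:{T} ∪→ {G,T}; cost 1
[col 6] GQSW: children GS:{C,G}, QW:{G,T} ∩→ {G}; cost 0
[col 6] GQSWY: children GQSW:{G}, Y:{T} ∪→ {G,T}; cost 1
per-site changes: [2, 3, 2, 3, 3, 1, 3]; total = 17

T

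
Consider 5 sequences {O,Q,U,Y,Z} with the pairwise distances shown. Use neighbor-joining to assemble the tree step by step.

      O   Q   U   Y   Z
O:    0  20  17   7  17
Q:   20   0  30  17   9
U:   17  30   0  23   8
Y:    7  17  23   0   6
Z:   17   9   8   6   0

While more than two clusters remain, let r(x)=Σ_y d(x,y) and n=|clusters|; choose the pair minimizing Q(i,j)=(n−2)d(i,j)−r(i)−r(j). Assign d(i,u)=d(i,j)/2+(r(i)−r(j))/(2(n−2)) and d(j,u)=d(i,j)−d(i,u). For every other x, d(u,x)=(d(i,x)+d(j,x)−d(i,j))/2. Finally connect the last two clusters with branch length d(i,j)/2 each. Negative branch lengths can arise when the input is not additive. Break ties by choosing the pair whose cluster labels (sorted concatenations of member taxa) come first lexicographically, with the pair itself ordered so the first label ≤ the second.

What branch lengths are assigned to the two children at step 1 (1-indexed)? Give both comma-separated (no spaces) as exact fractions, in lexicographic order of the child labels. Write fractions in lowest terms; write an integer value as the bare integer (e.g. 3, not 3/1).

31/3,-7/3

1. join U+Z (d=8, Q=-94) ⇒ UZ; edges |U|=31/3, |Z|=-7/3
  updated: d(O,UZ)=13, d(Q,UZ)=31/2, d(UZ,Y)=21/2
2. join O+Y (d=7, Q=-121/2) ⇒ OY; edges |O|=39/8, |Y|=17/8
  updated: d(OY,Q)=15, d(OY,UZ)=33/4
3. join OY+Q (d=15, Q=-155/4) ⇒ OQY; edges |OY|=31/8, |Q|=89/8
  updated: d(OQY,UZ)=35/8
4. join OQY+UZ (d=35/8) ⇒ OQUYZ; edges |OQY|=35/16, |UZ|=35/16
final tree: (((O:39/8,Y:17/8):31/8,Q:89/8):35/16,(U:31/3,Z:-7/3):35/16)
total length: 275/8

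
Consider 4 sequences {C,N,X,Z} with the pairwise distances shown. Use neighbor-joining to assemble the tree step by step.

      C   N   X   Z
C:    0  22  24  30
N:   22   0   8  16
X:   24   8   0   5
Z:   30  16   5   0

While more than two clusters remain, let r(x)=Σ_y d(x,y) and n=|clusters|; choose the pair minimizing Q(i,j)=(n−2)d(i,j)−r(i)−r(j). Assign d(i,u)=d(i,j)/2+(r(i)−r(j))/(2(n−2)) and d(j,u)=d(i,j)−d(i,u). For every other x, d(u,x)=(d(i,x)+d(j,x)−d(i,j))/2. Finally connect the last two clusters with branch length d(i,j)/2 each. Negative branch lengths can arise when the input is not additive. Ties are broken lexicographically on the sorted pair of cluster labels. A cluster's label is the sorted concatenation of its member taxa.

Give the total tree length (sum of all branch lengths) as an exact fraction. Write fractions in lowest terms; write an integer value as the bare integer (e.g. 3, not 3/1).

step 1: merge (C,N) at d=22, Q=-78; branch lengths C→37/2, N→7/2; new cluster CN
  updated: d(CN,X)=5, d(CN,Z)=12
step 2: merge (CN,X) at d=5, Q=-22; branch lengths CN→6, X→-1; new cluster CNX
  updated: d(CNX,Z)=6
step 3: merge (CNX,Z) at d=6; branch lengths CNX→3, Z→3; new cluster CNXZ
final tree: (((C:37/2,N:7/2):6,X:-1):3,Z:3)
total length: 33

33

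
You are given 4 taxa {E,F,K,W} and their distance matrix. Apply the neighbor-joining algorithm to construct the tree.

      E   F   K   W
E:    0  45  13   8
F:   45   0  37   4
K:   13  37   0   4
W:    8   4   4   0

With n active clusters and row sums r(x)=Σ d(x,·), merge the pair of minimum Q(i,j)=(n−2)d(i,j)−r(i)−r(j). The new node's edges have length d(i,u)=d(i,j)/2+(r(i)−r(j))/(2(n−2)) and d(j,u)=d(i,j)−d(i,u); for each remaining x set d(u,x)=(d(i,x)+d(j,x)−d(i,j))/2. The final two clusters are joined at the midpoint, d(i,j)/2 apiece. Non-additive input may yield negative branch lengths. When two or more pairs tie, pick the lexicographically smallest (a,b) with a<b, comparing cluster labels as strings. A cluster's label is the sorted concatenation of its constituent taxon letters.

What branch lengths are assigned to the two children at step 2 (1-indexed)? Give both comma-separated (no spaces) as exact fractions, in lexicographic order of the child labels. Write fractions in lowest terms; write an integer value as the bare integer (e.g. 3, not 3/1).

iteration 1: select E,K (d=13, Q=-94); attach at lengths (19/2, 7/2); label the merged cluster EK
  updated: d(EK,F)=69/2, d(EK,W)=-1/2
iteration 2: select EK,F (d=69/2, Q=-38); attach at lengths (15, 39/2); label the merged cluster EFK
  updated: d(EFK,W)=-31/2
iteration 3: select EFK,W (d=-31/2); attach at lengths (-31/4, -31/4); label the merged cluster EFKW
final tree: (((E:19/2,K:7/2):15,F:39/2):-31/4,W:-31/4)
total length: 32

15,39/2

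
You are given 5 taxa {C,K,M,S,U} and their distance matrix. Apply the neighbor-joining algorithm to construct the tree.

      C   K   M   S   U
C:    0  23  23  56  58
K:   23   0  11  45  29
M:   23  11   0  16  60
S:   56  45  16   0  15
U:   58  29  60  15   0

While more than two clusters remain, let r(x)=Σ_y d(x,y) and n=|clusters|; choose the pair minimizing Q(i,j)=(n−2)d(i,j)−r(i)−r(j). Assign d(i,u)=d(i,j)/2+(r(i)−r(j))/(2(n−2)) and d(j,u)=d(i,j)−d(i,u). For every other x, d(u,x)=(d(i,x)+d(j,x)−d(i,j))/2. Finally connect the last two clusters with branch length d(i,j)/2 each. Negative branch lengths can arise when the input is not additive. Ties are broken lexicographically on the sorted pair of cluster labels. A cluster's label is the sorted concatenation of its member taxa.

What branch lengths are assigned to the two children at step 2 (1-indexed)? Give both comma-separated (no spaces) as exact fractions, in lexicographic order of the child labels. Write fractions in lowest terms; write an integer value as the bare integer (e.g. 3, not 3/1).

77/4,15/4

iteration 1: select S,U (d=15, Q=-249); attach at lengths (5/2, 25/2); label the merged cluster SU
  updated: d(C,SU)=99/2, d(K,SU)=59/2, d(M,SU)=61/2
iteration 2: select C,M (d=23, Q=-114); attach at lengths (77/4, 15/4); label the merged cluster CM
  updated: d(CM,K)=11/2, d(CM,SU)=57/2
iteration 3: select CM,K (d=11/2, Q=-127/2); attach at lengths (9/4, 13/4); label the merged cluster CKM
  updated: d(CKM,SU)=105/4
iteration 4: select CKM,SU (d=105/4); attach at lengths (105/8, 105/8); label the merged cluster CKMSU
final tree: (((C:77/4,M:15/4):9/4,K:13/4):105/8,(S:5/2,U:25/2):105/8)
total length: 279/4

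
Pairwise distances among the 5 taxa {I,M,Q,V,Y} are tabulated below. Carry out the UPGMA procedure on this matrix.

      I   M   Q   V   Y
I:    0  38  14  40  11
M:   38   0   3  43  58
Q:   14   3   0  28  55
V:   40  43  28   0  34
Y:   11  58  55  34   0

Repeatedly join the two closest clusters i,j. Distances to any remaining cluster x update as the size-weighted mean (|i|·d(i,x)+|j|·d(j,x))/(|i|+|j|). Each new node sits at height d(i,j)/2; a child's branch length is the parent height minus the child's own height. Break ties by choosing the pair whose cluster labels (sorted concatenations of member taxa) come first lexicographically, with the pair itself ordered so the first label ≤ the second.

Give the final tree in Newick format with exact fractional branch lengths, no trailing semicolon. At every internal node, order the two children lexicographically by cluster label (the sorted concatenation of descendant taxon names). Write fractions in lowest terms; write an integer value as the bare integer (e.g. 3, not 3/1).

step 1: merge (M,Q) at d=3; branch lengths M→3/2, Q→3/2; new cluster MQ
  updated: d(I,MQ)=26, d(MQ,V)=71/2, d(MQ,Y)=113/2
step 2: merge (I,Y) at d=11; branch lengths I→11/2, Y→11/2; new cluster IY
  updated: d(IY,MQ)=165/4, d(IY,V)=37
step 3: merge (MQ,V) at d=71/2; branch lengths MQ→65/4, V→71/4; new cluster MQV
  updated: d(IY,MQV)=239/6
step 4: merge (IY,MQV) at d=239/6; branch lengths IY→173/12, MQV→13/6; new cluster IMQVY
final tree: ((I:11/2,Y:11/2):173/12,((M:3/2,Q:3/2):65/4,V:71/4):13/6)
total length: 775/12

((I:11/2,Y:11/2):173/12,((M:3/2,Q:3/2):65/4,V:71/4):13/6)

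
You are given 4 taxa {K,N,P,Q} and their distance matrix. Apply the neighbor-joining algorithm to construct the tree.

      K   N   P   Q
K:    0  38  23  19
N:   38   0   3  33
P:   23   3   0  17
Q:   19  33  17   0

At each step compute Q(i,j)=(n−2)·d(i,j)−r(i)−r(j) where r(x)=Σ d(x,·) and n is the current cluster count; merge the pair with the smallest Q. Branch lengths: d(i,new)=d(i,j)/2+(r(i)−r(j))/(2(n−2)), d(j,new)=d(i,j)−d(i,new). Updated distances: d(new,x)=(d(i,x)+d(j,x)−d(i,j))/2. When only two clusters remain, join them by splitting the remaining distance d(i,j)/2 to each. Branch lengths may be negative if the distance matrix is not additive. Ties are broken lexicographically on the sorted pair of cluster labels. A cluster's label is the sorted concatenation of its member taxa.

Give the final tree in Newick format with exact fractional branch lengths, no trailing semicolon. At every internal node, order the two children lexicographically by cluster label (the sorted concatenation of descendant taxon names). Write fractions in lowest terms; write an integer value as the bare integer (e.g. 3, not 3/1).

step 1: merge (K,Q) at d=19, Q=-111; branch lengths K→49/4, Q→27/4; new cluster KQ
  updated: d(KQ,N)=26, d(KQ,P)=21/2
step 2: merge (KQ,N) at d=26, Q=-79/2; branch lengths KQ→67/4, N→37/4; new cluster KNQ
  updated: d(KNQ,P)=-25/4
step 3: merge (KNQ,P) at d=-25/4; branch lengths KNQ→-25/8, P→-25/8; new cluster KNPQ
final tree: (((K:49/4,Q:27/4):67/4,N:37/4):-25/8,P:-25/8)
total length: 155/4

(((K:49/4,Q:27/4):67/4,N:37/4):-25/8,P:-25/8)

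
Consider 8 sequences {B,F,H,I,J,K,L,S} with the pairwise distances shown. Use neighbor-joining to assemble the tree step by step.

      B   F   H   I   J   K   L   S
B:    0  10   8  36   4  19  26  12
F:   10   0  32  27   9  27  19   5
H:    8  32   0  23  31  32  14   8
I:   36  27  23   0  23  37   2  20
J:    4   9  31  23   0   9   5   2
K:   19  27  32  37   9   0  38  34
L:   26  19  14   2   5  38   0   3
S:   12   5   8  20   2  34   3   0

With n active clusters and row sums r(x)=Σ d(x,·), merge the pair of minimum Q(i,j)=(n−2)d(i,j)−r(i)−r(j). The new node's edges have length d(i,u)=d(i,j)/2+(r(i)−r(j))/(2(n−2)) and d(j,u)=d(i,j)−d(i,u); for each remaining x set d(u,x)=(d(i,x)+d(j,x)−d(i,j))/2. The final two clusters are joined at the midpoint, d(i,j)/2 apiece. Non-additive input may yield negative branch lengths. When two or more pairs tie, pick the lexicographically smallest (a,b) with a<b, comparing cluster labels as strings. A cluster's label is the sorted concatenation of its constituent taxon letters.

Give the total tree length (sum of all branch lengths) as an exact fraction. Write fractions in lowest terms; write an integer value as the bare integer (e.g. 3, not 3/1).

419/8

step 1: merge (I,L) at d=2, Q=-263; branch lengths I→73/12, L→-49/12; new cluster IL
  updated: d(B,IL)=30, d(F,IL)=22, d(H,IL)=35/2, d(IL,J)=13, d(IL,K)=73/2, d(IL,S)=21/2
step 2: merge (J,K) at d=9, Q=-361/2; branch lengths J→-89/20, K→269/20; new cluster JK
  updated: d(B,JK)=7, d(F,JK)=27/2, d(H,JK)=27, d(IL,JK)=81/4, d(JK,S)=27/2
step 3: merge (B,H) at d=8, Q=-255/2; branch lengths B→13/16, H→115/16; new cluster BH
  updated: d(BH,F)=17, d(BH,IL)=79/4, d(BH,JK)=13, d(BH,S)=6
step 4: merge (F,S) at d=5, Q=-155/2; branch lengths F→25/4, S→-5/4; new cluster FS
  updated: d(BH,FS)=9, d(FS,IL)=55/4, d(FS,JK)=11
step 5: merge (BH,JK) at d=13, Q=-60; branch lengths BH→47/8, JK→57/8; new cluster BHJK
  updated: d(BHJK,FS)=7/2, d(BHJK,IL)=27/2
step 6: merge (BHJK,FS) at d=7/2, Q=-123/4; branch lengths BHJK→13/8, FS→15/8; new cluster BFHJKS
  updated: d(BFHJKS,IL)=95/8
step 7: merge (BFHJKS,IL) at d=95/8; branch lengths BFHJKS→95/16, IL→95/16; new cluster BFHIJKLS
final tree: ((((B:13/16,H:115/16):47/8,(J:-89/20,K:269/20):57/8):13/8,(F:25/4,S:-5/4):15/8):95/16,(I:73/12,L:-49/12):95/16)
total length: 419/8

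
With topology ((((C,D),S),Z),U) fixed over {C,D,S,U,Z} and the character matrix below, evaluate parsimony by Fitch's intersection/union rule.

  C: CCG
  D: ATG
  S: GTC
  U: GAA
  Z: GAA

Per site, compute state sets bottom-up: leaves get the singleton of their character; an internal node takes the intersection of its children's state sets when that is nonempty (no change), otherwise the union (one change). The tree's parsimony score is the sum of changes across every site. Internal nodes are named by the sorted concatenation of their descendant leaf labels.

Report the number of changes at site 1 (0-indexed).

[col 0] CD: children C:{C}, D:{A} ∪→ {A,C}; cost 1
[col 0] CDS: children CD:{A,C}, S:{G} ∪→ {A,C,G}; cost 1
[col 0] CDSZ: children CDS:{A,C,G}, Z:{G} ∩→ {G}; cost 0
[col 0] CDSUZ: children CDSZ:{G}, U:{G} ∩→ {G}; cost 0
[col 1] CD: children C:{C}, D:{T} ∪→ {C,T}; cost 1
[col 1] CDS: children CD:{C,T}, S:{T} ∩→ {T}; cost 0
[col 1] CDSZ: children CDS:{T}, Z:{A} ∪→ {A,T}; cost 1
[col 1] CDSUZ: children CDSZ:{A,T}, U:{A} ∩→ {A}; cost 0
[col 2] CD: children C:{G}, D:{G} ∩→ {G}; cost 0
[col 2] CDS: children CD:{G}, S:{C} ∪→ {C,G}; cost 1
[col 2] CDSZ: children CDS:{C,G}, Z:{A} ∪→ {A,C,G}; cost 1
[col 2] CDSUZ: children CDSZ:{A,C,G}, U:{A} ∩→ {A}; cost 0
per-site changes: [2, 2, 2]; total = 6

2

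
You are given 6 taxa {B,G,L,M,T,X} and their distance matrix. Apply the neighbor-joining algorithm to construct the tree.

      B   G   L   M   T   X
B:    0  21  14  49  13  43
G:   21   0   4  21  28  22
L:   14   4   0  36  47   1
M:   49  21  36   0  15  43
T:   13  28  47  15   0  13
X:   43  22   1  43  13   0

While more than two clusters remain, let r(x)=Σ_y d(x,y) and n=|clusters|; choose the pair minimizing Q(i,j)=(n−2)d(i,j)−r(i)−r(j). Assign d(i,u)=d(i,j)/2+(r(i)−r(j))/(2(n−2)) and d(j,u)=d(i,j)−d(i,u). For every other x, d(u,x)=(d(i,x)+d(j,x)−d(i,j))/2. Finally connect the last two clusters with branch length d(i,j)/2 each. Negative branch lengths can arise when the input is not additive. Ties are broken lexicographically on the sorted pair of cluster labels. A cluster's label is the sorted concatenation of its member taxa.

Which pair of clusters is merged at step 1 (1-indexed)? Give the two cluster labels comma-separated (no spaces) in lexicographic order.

L,X

1. join L+X (d=1, Q=-220) ⇒ LX; edges |L|=-2, |X|=3
  updated: d(B,LX)=28, d(G,LX)=25/2, d(LX,M)=39, d(LX,T)=59/2
2. join M+T (d=15, Q=-329/2) ⇒ MT; edges |M|=167/12, |T|=13/12
  updated: d(B,MT)=47/2, d(G,MT)=17, d(LX,MT)=107/4
3. join B+MT (d=47/2, Q=-371/4) ⇒ BMT; edges |B|=209/16, |MT|=167/16
  updated: d(BMT,G)=29/4, d(BMT,LX)=125/8
4. join BMT+G (d=29/4, Q=-283/8) ⇒ BGMT; edges |BMT|=83/16, |G|=33/16
  updated: d(BGMT,LX)=167/16
5. join BGMT+LX (d=167/16) ⇒ BGLMTX; edges |BGMT|=167/32, |LX|=167/32
final tree: (((B:209/16,(M:167/12,T:13/12):167/16):83/16,G:33/16):167/32,(L:-2,X:3):167/32)
total length: 915/16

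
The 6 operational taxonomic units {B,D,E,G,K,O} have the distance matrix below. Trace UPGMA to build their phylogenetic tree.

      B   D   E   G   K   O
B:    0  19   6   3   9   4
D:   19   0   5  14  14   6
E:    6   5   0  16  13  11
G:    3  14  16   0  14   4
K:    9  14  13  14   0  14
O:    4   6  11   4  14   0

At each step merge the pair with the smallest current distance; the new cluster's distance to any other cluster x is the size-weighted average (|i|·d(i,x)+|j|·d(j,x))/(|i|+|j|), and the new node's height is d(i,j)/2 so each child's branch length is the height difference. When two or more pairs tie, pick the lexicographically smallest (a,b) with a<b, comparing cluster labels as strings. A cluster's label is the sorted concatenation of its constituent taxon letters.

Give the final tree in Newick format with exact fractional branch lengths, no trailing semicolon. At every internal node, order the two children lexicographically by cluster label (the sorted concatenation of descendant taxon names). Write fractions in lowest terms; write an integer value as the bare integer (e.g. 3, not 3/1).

1. join B+G (d=3) ⇒ BG; edges |B|=3/2, |G|=3/2
  updated: d(BG,D)=33/2, d(BG,E)=11, d(BG,K)=23/2, d(BG,O)=4
2. join BG+O (d=4) ⇒ BGO; edges |BG|=1/2, |O|=2
  updated: d(BGO,D)=13, d(BGO,E)=11, d(BGO,K)=37/3
3. join D+E (d=5) ⇒ DE; edges |D|=5/2, |E|=5/2
  updated: d(BGO,DE)=12, d(DE,K)=27/2
4. join BGO+DE (d=12) ⇒ BDEGO; edges |BGO|=4, |DE|=7/2
  updated: d(BDEGO,K)=64/5
5. join BDEGO+K (d=64/5) ⇒ BDEGKO; edges |BDEGO|=2/5, |K|=32/5
final tree: ((((B:3/2,G:3/2):1/2,O:2):4,(D:5/2,E:5/2):7/2):2/5,K:32/5)
total length: 124/5

((((B:3/2,G:3/2):1/2,O:2):4,(D:5/2,E:5/2):7/2):2/5,K:32/5)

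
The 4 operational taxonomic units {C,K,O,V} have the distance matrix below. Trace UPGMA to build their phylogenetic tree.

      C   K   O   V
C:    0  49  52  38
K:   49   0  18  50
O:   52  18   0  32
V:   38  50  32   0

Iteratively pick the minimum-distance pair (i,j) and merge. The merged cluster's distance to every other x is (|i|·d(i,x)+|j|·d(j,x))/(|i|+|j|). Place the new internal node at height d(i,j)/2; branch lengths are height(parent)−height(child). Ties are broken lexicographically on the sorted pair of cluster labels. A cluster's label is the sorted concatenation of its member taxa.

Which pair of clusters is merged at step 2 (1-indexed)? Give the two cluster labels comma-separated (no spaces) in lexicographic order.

step 1: merge (K,O) at d=18; branch lengths K→9, O→9; new cluster KO
  updated: d(C,KO)=101/2, d(KO,V)=41
step 2: merge (C,V) at d=38; branch lengths C→19, V→19; new cluster CV
  updated: d(CV,KO)=183/4
step 3: merge (CV,KO) at d=183/4; branch lengths CV→31/8, KO→111/8; new cluster CKOV
final tree: ((C:19,V:19):31/8,(K:9,O:9):111/8)
total length: 295/4

C,V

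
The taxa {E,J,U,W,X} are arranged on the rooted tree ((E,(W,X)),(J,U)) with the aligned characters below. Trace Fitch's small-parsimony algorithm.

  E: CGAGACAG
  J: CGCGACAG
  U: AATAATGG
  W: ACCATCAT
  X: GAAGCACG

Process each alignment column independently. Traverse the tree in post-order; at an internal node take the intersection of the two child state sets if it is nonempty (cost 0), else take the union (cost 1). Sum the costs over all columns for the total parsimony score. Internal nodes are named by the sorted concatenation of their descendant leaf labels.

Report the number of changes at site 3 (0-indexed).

WX@0: {A} ∪ {G} = {A,G} (union, +1)
EWX@0: {C} ∪ {A,G} = {A,C,G} (union, +1)
JU@0: {C} ∪ {A} = {A,C} (union, +1)
EJUWX@0: {A,C,G} ∩ {A,C} = {A,C} (intersection, +0)
WX@1: {C} ∪ {A} = {A,C} (union, +1)
EWX@1: {G} ∪ {A,C} = {A,C,G} (union, +1)
JU@1: {G} ∪ {A} = {A,G} (union, +1)
EJUWX@1: {A,C,G} ∩ {A,G} = {A,G} (intersection, +0)
WX@2: {C} ∪ {A} = {A,C} (union, +1)
EWX@2: {A} ∩ {A,C} = {A} (intersection, +0)
JU@2: {C} ∪ {T} = {C,T} (union, +1)
EJUWX@2: {A} ∪ {C,T} = {A,C,T} (union, +1)
WX@3: {A} ∪ {G} = {A,G} (union, +1)
EWX@3: {G} ∩ {A,G} = {G} (intersection, +0)
JU@3: {G} ∪ {A} = {A,G} (union, +1)
EJUWX@3: {G} ∩ {A,G} = {G} (intersection, +0)
WX@4: {T} ∪ {C} = {C,T} (union, +1)
EWX@4: {A} ∪ {C,T} = {A,C,T} (union, +1)
JU@4: {A} ∩ {A} = {A} (intersection, +0)
EJUWX@4: {A,C,T} ∩ {A} = {A} (intersection, +0)
WX@5: {C} ∪ {A} = {A,C} (union, +1)
EWX@5: {C} ∩ {A,C} = {C} (intersection, +0)
JU@5: {C} ∪ {T} = {C,T} (union, +1)
EJUWX@5: {C} ∩ {C,T} = {C} (intersection, +0)
WX@6: {A} ∪ {C} = {A,C} (union, +1)
EWX@6: {A} ∩ {A,C} = {A} (intersection, +0)
JU@6: {A} ∪ {G} = {A,G} (union, +1)
EJUWX@6: {A} ∩ {A,G} = {A} (intersection, +0)
WX@7: {T} ∪ {G} = {G,T} (union, +1)
EWX@7: {G} ∩ {G,T} = {G} (intersection, +0)
JU@7: {G} ∩ {G} = {G} (intersection, +0)
EJUWX@7: {G} ∩ {G} = {G} (intersection, +0)
per-site changes: [3, 3, 3, 2, 2, 2, 2, 1]; total = 18

2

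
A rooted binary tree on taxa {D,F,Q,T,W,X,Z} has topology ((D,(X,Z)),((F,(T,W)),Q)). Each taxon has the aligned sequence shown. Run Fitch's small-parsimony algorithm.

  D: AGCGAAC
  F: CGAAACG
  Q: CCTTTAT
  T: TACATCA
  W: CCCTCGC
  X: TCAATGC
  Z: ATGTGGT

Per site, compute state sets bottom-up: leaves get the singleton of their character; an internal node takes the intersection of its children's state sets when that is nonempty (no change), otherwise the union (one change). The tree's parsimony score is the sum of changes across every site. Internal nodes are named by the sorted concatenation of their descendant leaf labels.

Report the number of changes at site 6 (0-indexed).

site 0, node XZ: X={T} ∪ Z={A} → {A,T} (+1)
site 0, node DXZ: D={A} ∩ XZ={A,T} → {A} (+0)
site 0, node TW: T={T} ∪ W={C} → {C,T} (+1)
site 0, node FTW: F={C} ∩ TW={C,T} → {C} (+0)
site 0, node FQTW: FTW={C} ∩ Q={C} → {C} (+0)
site 0, node DFQTWXZ: DXZ={A} ∪ FQTW={C} → {A,C} (+1)
site 1, node XZ: X={C} ∪ Z={T} → {C,T} (+1)
site 1, node DXZ: D={G} ∪ XZ={C,T} → {C,G,T} (+1)
site 1, node TW: T={A} ∪ W={C} → {A,C} (+1)
site 1, node FTW: F={G} ∪ TW={A,C} → {A,C,G} (+1)
site 1, node FQTW: FTW={A,C,G} ∩ Q={C} → {C} (+0)
site 1, node DFQTWXZ: DXZ={C,G,T} ∩ FQTW={C} → {C} (+0)
site 2, node XZ: X={A} ∪ Z={G} → {A,G} (+1)
site 2, node DXZ: D={C} ∪ XZ={A,G} → {A,C,G} (+1)
site 2, node TW: T={C} ∩ W={C} → {C} (+0)
site 2, node FTW: F={A} ∪ TW={C} → {A,C} (+1)
site 2, node FQTW: FTW={A,C} ∪ Q={T} → {A,C,T} (+1)
site 2, node DFQTWXZ: DXZ={A,C,G} ∩ FQTW={A,C,T} → {A,C} (+0)
site 3, node XZ: X={A} ∪ Z={T} → {A,T} (+1)
site 3, node DXZ: D={G} ∪ XZ={A,T} → {A,G,T} (+1)
site 3, node TW: T={A} ∪ W={T} → {A,T} (+1)
site 3, node FTW: F={A} ∩ TW={A,T} → {A} (+0)
site 3, node FQTW: FTW={A} ∪ Q={T} → {A,T} (+1)
site 3, node DFQTWXZ: DXZ={A,G,T} ∩ FQTW={A,T} → {A,T} (+0)
site 4, node XZ: X={T} ∪ Z={G} → {G,T} (+1)
site 4, node DXZ: D={A} ∪ XZ={G,T} → {A,G,T} (+1)
site 4, node TW: T={T} ∪ W={C} → {C,T} (+1)
site 4, node FTW: F={A} ∪ TW={C,T} → {A,C,T} (+1)
site 4, node FQTW: FTW={A,C,T} ∩ Q={T} → {T} (+0)
site 4, node DFQTWXZ: DXZ={A,G,T} ∩ FQTW={T} → {T} (+0)
site 5, node XZ: X={G} ∩ Z={G} → {G} (+0)
site 5, node DXZ: D={A} ∪ XZ={G} → {A,G} (+1)
site 5, node TW: T={C} ∪ W={G} → {C,G} (+1)
site 5, node FTW: F={C} ∩ TW={C,G} → {C} (+0)
site 5, node FQTW: FTW={C} ∪ Q={A} → {A,C} (+1)
site 5, node DFQTWXZ: DXZ={A,G} ∩ FQTW={A,C} → {A} (+0)
site 6, node XZ: X={C} ∪ Z={T} → {C,T} (+1)
site 6, node DXZ: D={C} ∩ XZ={C,T} → {C} (+0)
site 6, node TW: T={A} ∪ W={C} → {A,C} (+1)
site 6, node FTW: F={G} ∪ TW={A,C} → {A,C,G} (+1)
site 6, node FQTW: FTW={A,C,G} ∪ Q={T} → {A,C,G,T} (+1)
site 6, node DFQTWXZ: DXZ={C} ∩ FQTW={A,C,G,T} → {C} (+0)
per-site changes: [3, 4, 4, 4, 4, 3, 4]; total = 26

4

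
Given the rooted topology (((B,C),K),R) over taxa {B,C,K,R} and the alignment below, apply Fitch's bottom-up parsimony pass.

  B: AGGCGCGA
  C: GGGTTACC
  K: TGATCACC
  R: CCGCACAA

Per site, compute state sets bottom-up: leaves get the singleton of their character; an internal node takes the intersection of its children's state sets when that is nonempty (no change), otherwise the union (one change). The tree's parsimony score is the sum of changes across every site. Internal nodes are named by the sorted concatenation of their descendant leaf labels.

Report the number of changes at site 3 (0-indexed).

2

[col 0] BC: children B:{A}, C:{G} ∪→ {A,G}; cost 1
[col 0] BCK: children BC:{A,G}, K:{T} ∪→ {A,G,T}; cost 1
[col 0] BCKR: children BCK:{A,G,T}, R:{C} ∪→ {A,C,G,T}; cost 1
[col 1] BC: children B:{G}, C:{G} ∩→ {G}; cost 0
[col 1] BCK: children BC:{G}, K:{G} ∩→ {G}; cost 0
[col 1] BCKR: children BCK:{G}, R:{C} ∪→ {C,G}; cost 1
[col 2] BC: children B:{G}, C:{G} ∩→ {G}; cost 0
[col 2] BCK: children BC:{G}, K:{A} ∪→ {A,G}; cost 1
[col 2] BCKR: children BCK:{A,G}, R:{G} ∩→ {G}; cost 0
[col 3] BC: children B:{C}, C:{T} ∪→ {C,T}; cost 1
[col 3] BCK: children BC:{C,T}, K:{T} ∩→ {T}; cost 0
[col 3] BCKR: children BCK:{T}, R:{C} ∪→ {C,T}; cost 1
[col 4] BC: children B:{G}, C:{T} ∪→ {G,T}; cost 1
[col 4] BCK: children BC:{G,T}, K:{C} ∪→ {C,G,T}; cost 1
[col 4] BCKR: children BCK:{C,G,T}, R:{A} ∪→ {A,C,G,T}; cost 1
[col 5] BC: children B:{C}, C:{A} ∪→ {A,C}; cost 1
[col 5] BCK: children BC:{A,C}, K:{A} ∩→ {A}; cost 0
[col 5] BCKR: children BCK:{A}, R:{C} ∪→ {A,C}; cost 1
[col 6] BC: children B:{G}, C:{C} ∪→ {C,G}; cost 1
[col 6] BCK: children BC:{C,G}, K:{C} ∩→ {C}; cost 0
[col 6] BCKR: children BCK:{C}, R:{A} ∪→ {A,C}; cost 1
[col 7] BC: children B:{A}, C:{C} ∪→ {A,C}; cost 1
[col 7] BCK: children BC:{A,C}, K:{C} ∩→ {C}; cost 0
[col 7] BCKR: children BCK:{C}, R:{A} ∪→ {A,C}; cost 1
per-site changes: [3, 1, 1, 2, 3, 2, 2, 2]; total = 16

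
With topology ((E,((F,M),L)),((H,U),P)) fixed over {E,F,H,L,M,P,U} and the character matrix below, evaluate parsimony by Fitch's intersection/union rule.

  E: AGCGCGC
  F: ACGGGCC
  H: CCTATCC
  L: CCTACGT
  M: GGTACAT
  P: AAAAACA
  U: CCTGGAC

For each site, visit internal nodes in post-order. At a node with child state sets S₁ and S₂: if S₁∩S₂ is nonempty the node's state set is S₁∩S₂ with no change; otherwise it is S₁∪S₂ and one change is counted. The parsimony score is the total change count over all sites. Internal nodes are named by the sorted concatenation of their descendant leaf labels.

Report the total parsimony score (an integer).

23

[col 0] FM: children F:{A}, M:{G} ∪→ {A,G}; cost 1
[col 0] FLM: children FM:{A,G}, L:{C} ∪→ {A,C,G}; cost 1
[col 0] EFLM: children E:{A}, FLM:{A,C,G} ∩→ {A}; cost 0
[col 0] HU: children H:{C}, U:{C} ∩→ {C}; cost 0
[col 0] HPU: children HU:{C}, P:{A} ∪→ {A,C}; cost 1
[col 0] EFHLMPU: children EFLM:{A}, HPU:{A,C} ∩→ {A}; cost 0
[col 1] FM: children F:{C}, M:{G} ∪→ {C,G}; cost 1
[col 1] FLM: children FM:{C,G}, L:{C} ∩→ {C}; cost 0
[col 1] EFLM: children E:{G}, FLM:{C} ∪→ {C,G}; cost 1
[col 1] HU: children H:{C}, U:{C} ∩→ {C}; cost 0
[col 1] HPU: children HU:{C}, P:{A} ∪→ {A,C}; cost 1
[col 1] EFHLMPU: children EFLM:{C,G}, HPU:{A,C} ∩→ {C}; cost 0
[col 2] FM: children F:{G}, M:{T} ∪→ {G,T}; cost 1
[col 2] FLM: children FM:{G,T}, L:{T} ∩→ {T}; cost 0
[col 2] EFLM: children E:{C}, FLM:{T} ∪→ {C,T}; cost 1
[col 2] HU: children H:{T}, U:{T} ∩→ {T}; cost 0
[col 2] HPU: children HU:{T}, P:{A} ∪→ {A,T}; cost 1
[col 2] EFHLMPU: children EFLM:{C,T}, HPU:{A,T} ∩→ {T}; cost 0
[col 3] FM: children F:{G}, M:{A} ∪→ {A,G}; cost 1
[col 3] FLM: children FM:{A,G}, L:{A} ∩→ {A}; cost 0
[col 3] EFLM: children E:{G}, FLM:{A} ∪→ {A,G}; cost 1
[col 3] HU: children H:{A}, U:{G} ∪→ {A,G}; cost 1
[col 3] HPU: children HU:{A,G}, P:{A} ∩→ {A}; cost 0
[col 3] EFHLMPU: children EFLM:{A,G}, HPU:{A} ∩→ {A}; cost 0
[col 4] FM: children F:{G}, M:{C} ∪→ {C,G}; cost 1
[col 4] FLM: children FM:{C,G}, L:{C} ∩→ {C}; cost 0
[col 4] EFLM: children E:{C}, FLM:{C} ∩→ {C}; cost 0
[col 4] HU: children H:{T}, U:{G} ∪→ {G,T}; cost 1
[col 4] HPU: children HU:{G,T}, P:{A} ∪→ {A,G,T}; cost 1
[col 4] EFHLMPU: children EFLM:{C}, HPU:{A,G,T} ∪→ {A,C,G,T}; cost 1
[col 5] FM: children F:{C}, M:{A} ∪→ {A,C}; cost 1
[col 5] FLM: children FM:{A,C}, L:{G} ∪→ {A,C,G}; cost 1
[col 5] EFLM: children E:{G}, FLM:{A,C,G} ∩→ {G}; cost 0
[col 5] HU: children H:{C}, U:{A} ∪→ {A,C}; cost 1
[col 5] HPU: children HU:{A,C}, P:{C} ∩→ {C}; cost 0
[col 5] EFHLMPU: children EFLM:{G}, HPU:{C} ∪→ {C,G}; cost 1
[col 6] FM: children F:{C}, M:{T} ∪→ {C,T}; cost 1
[col 6] FLM: children FM:{C,T}, L:{T} ∩→ {T}; cost 0
[col 6] EFLM: children E:{C}, FLM:{T} ∪→ {C,T}; cost 1
[col 6] HU: children H:{C}, U:{C} ∩→ {C}; cost 0
[col 6] HPU: children HU:{C}, P:{A} ∪→ {A,C}; cost 1
[col 6] EFHLMPU: children EFLM:{C,T}, HPU:{A,C} ∩→ {C}; cost 0
per-site changes: [3, 3, 3, 3, 4, 4, 3]; total = 23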